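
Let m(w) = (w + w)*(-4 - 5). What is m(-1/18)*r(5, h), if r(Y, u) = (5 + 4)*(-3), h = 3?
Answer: -27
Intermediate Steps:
m(w) = -18*w (m(w) = (2*w)*(-9) = -18*w)
r(Y, u) = -27 (r(Y, u) = 9*(-3) = -27)
m(-1/18)*r(5, h) = -(-18)/18*(-27) = -18*(-1/18)*(-27) = 1*(-27) = -27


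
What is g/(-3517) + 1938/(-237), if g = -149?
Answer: -2260211/277843 ≈ -8.1348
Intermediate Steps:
g/(-3517) + 1938/(-237) = -149/(-3517) + 1938/(-237) = -149*(-1/3517) + 1938*(-1/237) = 149/3517 - 646/79 = -2260211/277843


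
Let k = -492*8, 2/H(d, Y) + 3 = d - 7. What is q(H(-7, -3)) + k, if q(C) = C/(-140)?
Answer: -4683839/1190 ≈ -3936.0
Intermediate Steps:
H(d, Y) = 2/(-10 + d) (H(d, Y) = 2/(-3 + (d - 7)) = 2/(-3 + (-7 + d)) = 2/(-10 + d))
q(C) = -C/140 (q(C) = C*(-1/140) = -C/140)
k = -3936
q(H(-7, -3)) + k = -1/(70*(-10 - 7)) - 3936 = -1/(70*(-17)) - 3936 = -(-1)/(70*17) - 3936 = -1/140*(-2/17) - 3936 = 1/1190 - 3936 = -4683839/1190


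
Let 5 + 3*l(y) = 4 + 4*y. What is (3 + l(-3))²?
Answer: 16/9 ≈ 1.7778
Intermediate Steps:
l(y) = -⅓ + 4*y/3 (l(y) = -5/3 + (4 + 4*y)/3 = -5/3 + (4/3 + 4*y/3) = -⅓ + 4*y/3)
(3 + l(-3))² = (3 + (-⅓ + (4/3)*(-3)))² = (3 + (-⅓ - 4))² = (3 - 13/3)² = (-4/3)² = 16/9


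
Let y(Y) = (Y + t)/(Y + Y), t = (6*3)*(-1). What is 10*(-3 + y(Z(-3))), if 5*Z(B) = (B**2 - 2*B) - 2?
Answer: -775/13 ≈ -59.615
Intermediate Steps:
Z(B) = -2/5 - 2*B/5 + B**2/5 (Z(B) = ((B**2 - 2*B) - 2)/5 = (-2 + B**2 - 2*B)/5 = -2/5 - 2*B/5 + B**2/5)
t = -18 (t = 18*(-1) = -18)
y(Y) = (-18 + Y)/(2*Y) (y(Y) = (Y - 18)/(Y + Y) = (-18 + Y)/((2*Y)) = (-18 + Y)*(1/(2*Y)) = (-18 + Y)/(2*Y))
10*(-3 + y(Z(-3))) = 10*(-3 + (-18 + (-2/5 - 2/5*(-3) + (1/5)*(-3)**2))/(2*(-2/5 - 2/5*(-3) + (1/5)*(-3)**2))) = 10*(-3 + (-18 + (-2/5 + 6/5 + (1/5)*9))/(2*(-2/5 + 6/5 + (1/5)*9))) = 10*(-3 + (-18 + (-2/5 + 6/5 + 9/5))/(2*(-2/5 + 6/5 + 9/5))) = 10*(-3 + (-18 + 13/5)/(2*(13/5))) = 10*(-3 + (1/2)*(5/13)*(-77/5)) = 10*(-3 - 77/26) = 10*(-155/26) = -775/13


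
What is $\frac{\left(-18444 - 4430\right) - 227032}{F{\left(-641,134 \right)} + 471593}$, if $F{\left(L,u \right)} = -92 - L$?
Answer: $- \frac{124953}{236071} \approx -0.5293$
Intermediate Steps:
$\frac{\left(-18444 - 4430\right) - 227032}{F{\left(-641,134 \right)} + 471593} = \frac{\left(-18444 - 4430\right) - 227032}{\left(-92 - -641\right) + 471593} = \frac{-22874 - 227032}{\left(-92 + 641\right) + 471593} = - \frac{249906}{549 + 471593} = - \frac{249906}{472142} = \left(-249906\right) \frac{1}{472142} = - \frac{124953}{236071}$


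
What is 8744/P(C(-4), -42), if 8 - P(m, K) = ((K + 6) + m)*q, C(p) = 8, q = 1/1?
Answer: 2186/9 ≈ 242.89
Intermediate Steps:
q = 1 (q = 1*1 = 1)
P(m, K) = 2 - K - m (P(m, K) = 8 - ((K + 6) + m) = 8 - ((6 + K) + m) = 8 - (6 + K + m) = 8 + (-6 - K - m) = 2 - K - m)
8744/P(C(-4), -42) = 8744/(2 - 1*(-42) - 1*8) = 8744/(2 + 42 - 8) = 8744/36 = 8744*(1/36) = 2186/9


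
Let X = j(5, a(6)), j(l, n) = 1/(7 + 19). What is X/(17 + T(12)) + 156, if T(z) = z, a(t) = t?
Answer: 117625/754 ≈ 156.00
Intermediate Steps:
j(l, n) = 1/26
X = 1/26 ≈ 0.038462
X/(17 + T(12)) + 156 = (1/26)/(17 + 12) + 156 = (1/26)/29 + 156 = (1/29)*(1/26) + 156 = 1/754 + 156 = 117625/754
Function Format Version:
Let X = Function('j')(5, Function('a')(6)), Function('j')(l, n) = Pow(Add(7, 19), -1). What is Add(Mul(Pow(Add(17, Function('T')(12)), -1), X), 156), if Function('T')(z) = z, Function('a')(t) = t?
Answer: Rational(117625, 754) ≈ 156.00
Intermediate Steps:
Function('j')(l, n) = Rational(1, 26) (Function('j')(l, n) = Pow(26, -1) = Rational(1, 26))
X = Rational(1, 26) ≈ 0.038462
Add(Mul(Pow(Add(17, Function('T')(12)), -1), X), 156) = Add(Mul(Pow(Add(17, 12), -1), Rational(1, 26)), 156) = Add(Mul(Pow(29, -1), Rational(1, 26)), 156) = Add(Mul(Rational(1, 29), Rational(1, 26)), 156) = Add(Rational(1, 754), 156) = Rational(117625, 754)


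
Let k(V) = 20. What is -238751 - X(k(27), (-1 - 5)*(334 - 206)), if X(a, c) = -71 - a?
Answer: -238660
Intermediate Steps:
-238751 - X(k(27), (-1 - 5)*(334 - 206)) = -238751 - (-71 - 1*20) = -238751 - (-71 - 20) = -238751 - 1*(-91) = -238751 + 91 = -238660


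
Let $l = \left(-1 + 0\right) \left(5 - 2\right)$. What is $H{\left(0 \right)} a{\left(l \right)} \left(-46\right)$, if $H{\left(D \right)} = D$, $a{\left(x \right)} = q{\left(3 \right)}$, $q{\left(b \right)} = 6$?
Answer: $0$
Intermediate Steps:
$l = -3$ ($l = \left(-1\right) 3 = -3$)
$a{\left(x \right)} = 6$
$H{\left(0 \right)} a{\left(l \right)} \left(-46\right) = 0 \cdot 6 \left(-46\right) = 0 \left(-46\right) = 0$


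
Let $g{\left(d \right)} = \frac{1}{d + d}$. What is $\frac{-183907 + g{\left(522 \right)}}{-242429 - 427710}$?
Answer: $\frac{191998907}{699625116} \approx 0.27443$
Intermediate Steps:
$g{\left(d \right)} = \frac{1}{2 d}$
$\frac{-183907 + g{\left(522 \right)}}{-242429 - 427710} = \frac{-183907 + \frac{1}{2 \cdot 522}}{-242429 - 427710} = \frac{-183907 + \frac{1}{2} \cdot \frac{1}{522}}{-670139} = \left(-183907 + \frac{1}{1044}\right) \left(- \frac{1}{670139}\right) = \left(- \frac{191998907}{1044}\right) \left(- \frac{1}{670139}\right) = \frac{191998907}{699625116}$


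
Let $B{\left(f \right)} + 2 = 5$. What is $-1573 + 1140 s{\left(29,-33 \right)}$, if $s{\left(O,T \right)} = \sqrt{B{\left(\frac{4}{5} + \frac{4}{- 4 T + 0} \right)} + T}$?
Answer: $-1573 + 1140 i \sqrt{30} \approx -1573.0 + 6244.0 i$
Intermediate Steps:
$B{\left(f \right)} = 3$ ($B{\left(f \right)} = -2 + 5 = 3$)
$s{\left(O,T \right)} = \sqrt{3 + T}$
$-1573 + 1140 s{\left(29,-33 \right)} = -1573 + 1140 \sqrt{3 - 33} = -1573 + 1140 \sqrt{-30} = -1573 + 1140 i \sqrt{30}$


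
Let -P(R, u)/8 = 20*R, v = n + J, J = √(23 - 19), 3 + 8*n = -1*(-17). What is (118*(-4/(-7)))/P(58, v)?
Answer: -59/8120 ≈ -0.0072660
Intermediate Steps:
n = 7/4 (n = -3/8 + (-1*(-17))/8 = -3/8 + (⅛)*17 = -3/8 + 17/8 = 7/4 ≈ 1.7500)
J = 2 (J = √4 = 2)
v = 15/4 (v = 7/4 + 2 = 15/4 ≈ 3.7500)
P(R, u) = -160*R
(118*(-4/(-7)))/P(58, v) = (118*(-4/(-7)))/((-160*58)) = (118*(-4*(-⅐)))/(-9280) = (118*(4/7))*(-1/9280) = (472/7)*(-1/9280) = -59/8120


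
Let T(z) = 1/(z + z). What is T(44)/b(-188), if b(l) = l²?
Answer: 1/3110272 ≈ 3.2152e-7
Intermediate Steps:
T(z) = 1/(2*z)
T(44)/b(-188) = ((½)/44)/((-188)²) = ((½)*(1/44))/35344 = (1/88)*(1/35344) = 1/3110272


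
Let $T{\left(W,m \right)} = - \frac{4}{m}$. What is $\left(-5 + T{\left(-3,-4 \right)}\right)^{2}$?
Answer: $16$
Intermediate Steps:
$\left(-5 + T{\left(-3,-4 \right)}\right)^{2} = \left(-5 - \frac{4}{-4}\right)^{2} = \left(-5 - -1\right)^{2} = \left(-5 + 1\right)^{2} = \left(-4\right)^{2} = 16$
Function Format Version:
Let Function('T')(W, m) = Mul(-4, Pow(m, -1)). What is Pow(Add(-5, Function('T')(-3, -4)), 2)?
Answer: 16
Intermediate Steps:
Pow(Add(-5, Function('T')(-3, -4)), 2) = Pow(Add(-5, Mul(-4, Pow(-4, -1))), 2) = Pow(Add(-5, Mul(-4, Rational(-1, 4))), 2) = Pow(Add(-5, 1), 2) = Pow(-4, 2) = 16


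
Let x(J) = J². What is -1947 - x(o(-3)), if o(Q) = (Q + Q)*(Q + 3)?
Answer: -1947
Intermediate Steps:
o(Q) = 2*Q*(3 + Q) (o(Q) = (2*Q)*(3 + Q) = 2*Q*(3 + Q))
-1947 - x(o(-3)) = -1947 - (2*(-3)*(3 - 3))² = -1947 - (2*(-3)*0)² = -1947 - 1*0² = -1947 - 1*0 = -1947 + 0 = -1947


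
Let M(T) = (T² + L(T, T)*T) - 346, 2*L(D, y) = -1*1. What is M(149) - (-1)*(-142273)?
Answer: -240985/2 ≈ -1.2049e+5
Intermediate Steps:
L(D, y) = -½ (L(D, y) = (-1*1)/2 = (½)*(-1) = -½)
M(T) = -346 + T² - T/2 (M(T) = (T² - T/2) - 346 = -346 + T² - T/2)
M(149) - (-1)*(-142273) = (-346 + 149² - ½*149) - (-1)*(-142273) = (-346 + 22201 - 149/2) - 1*142273 = 43561/2 - 142273 = -240985/2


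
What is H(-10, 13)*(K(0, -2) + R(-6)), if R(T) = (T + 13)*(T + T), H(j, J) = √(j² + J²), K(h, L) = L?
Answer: -86*√269 ≈ -1410.5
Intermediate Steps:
H(j, J) = √(J² + j²)
R(T) = 2*T*(13 + T) (R(T) = (13 + T)*(2*T) = 2*T*(13 + T))
H(-10, 13)*(K(0, -2) + R(-6)) = √(13² + (-10)²)*(-2 + 2*(-6)*(13 - 6)) = √(169 + 100)*(-2 + 2*(-6)*7) = √269*(-2 - 84) = √269*(-86) = -86*√269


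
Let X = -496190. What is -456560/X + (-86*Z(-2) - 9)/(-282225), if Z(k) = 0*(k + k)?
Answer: 4295237057/4667907425 ≈ 0.92016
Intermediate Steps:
Z(k) = 0 (Z(k) = 0*(2*k) = 0)
-456560/X + (-86*Z(-2) - 9)/(-282225) = -456560/(-496190) + (-86*0 - 9)/(-282225) = -456560*(-1/496190) + (0 - 9)*(-1/282225) = 45656/49619 - 9*(-1/282225) = 45656/49619 + 3/94075 = 4295237057/4667907425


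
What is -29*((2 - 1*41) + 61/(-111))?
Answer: 127310/111 ≈ 1146.9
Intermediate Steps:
-29*((2 - 1*41) + 61/(-111)) = -29*((2 - 41) + 61*(-1/111)) = -29*(-39 - 61/111) = -29*(-4390/111) = 127310/111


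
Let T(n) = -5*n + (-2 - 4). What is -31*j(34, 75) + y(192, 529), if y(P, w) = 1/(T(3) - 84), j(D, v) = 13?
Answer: -42316/105 ≈ -403.01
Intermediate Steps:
T(n) = -6 - 5*n (T(n) = -5*n - 6 = -6 - 5*n)
y(P, w) = -1/105 (y(P, w) = 1/((-6 - 5*3) - 84) = 1/((-6 - 15) - 84) = 1/(-21 - 84) = 1/(-105) = -1/105)
-31*j(34, 75) + y(192, 529) = -31*13 - 1/105 = -403 - 1/105 = -42316/105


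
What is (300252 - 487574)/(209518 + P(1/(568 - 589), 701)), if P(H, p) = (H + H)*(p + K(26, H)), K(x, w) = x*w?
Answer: -41304501/46184024 ≈ -0.89435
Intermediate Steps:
K(x, w) = w*x
P(H, p) = 2*H*(p + 26*H) (P(H, p) = (H + H)*(p + H*26) = (2*H)*(p + 26*H) = 2*H*(p + 26*H))
(300252 - 487574)/(209518 + P(1/(568 - 589), 701)) = (300252 - 487574)/(209518 + 2*(701 + 26/(568 - 589))/(568 - 589)) = -187322/(209518 + 2*(701 + 26/(-21))/(-21)) = -187322/(209518 + 2*(-1/21)*(701 + 26*(-1/21))) = -187322/(209518 + 2*(-1/21)*(701 - 26/21)) = -187322/(209518 + 2*(-1/21)*(14695/21)) = -187322/(209518 - 29390/441) = -187322/92368048/441 = -187322*441/92368048 = -41304501/46184024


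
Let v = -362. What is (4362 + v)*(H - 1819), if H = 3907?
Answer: 8352000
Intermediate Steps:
(4362 + v)*(H - 1819) = (4362 - 362)*(3907 - 1819) = 4000*2088 = 8352000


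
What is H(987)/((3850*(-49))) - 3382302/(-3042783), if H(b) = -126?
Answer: 15201301499/13667166975 ≈ 1.1122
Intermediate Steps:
H(987)/((3850*(-49))) - 3382302/(-3042783) = -126/(3850*(-49)) - 3382302/(-3042783) = -126/(-188650) - 3382302*(-1/3042783) = -126*(-1/188650) + 1127434/1014261 = 9/13475 + 1127434/1014261 = 15201301499/13667166975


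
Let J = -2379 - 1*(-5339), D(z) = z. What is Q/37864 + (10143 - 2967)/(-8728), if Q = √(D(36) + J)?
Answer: -897/1091 + √749/18932 ≈ -0.82074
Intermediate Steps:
J = 2960 (J = -2379 + 5339 = 2960)
Q = 2*√749 (Q = √(36 + 2960) = √2996 = 2*√749 ≈ 54.736)
Q/37864 + (10143 - 2967)/(-8728) = (2*√749)/37864 + (10143 - 2967)/(-8728) = (2*√749)*(1/37864) + 7176*(-1/8728) = √749/18932 - 897/1091 = -897/1091 + √749/18932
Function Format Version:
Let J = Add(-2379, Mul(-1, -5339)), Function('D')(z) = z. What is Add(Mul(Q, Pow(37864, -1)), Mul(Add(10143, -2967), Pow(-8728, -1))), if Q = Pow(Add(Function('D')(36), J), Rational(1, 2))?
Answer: Add(Rational(-897, 1091), Mul(Rational(1, 18932), Pow(749, Rational(1, 2)))) ≈ -0.82074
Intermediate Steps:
J = 2960 (J = Add(-2379, 5339) = 2960)
Q = Mul(2, Pow(749, Rational(1, 2))) (Q = Pow(Add(36, 2960), Rational(1, 2)) = Pow(2996, Rational(1, 2)) = Mul(2, Pow(749, Rational(1, 2))) ≈ 54.736)
Add(Mul(Q, Pow(37864, -1)), Mul(Add(10143, -2967), Pow(-8728, -1))) = Add(Mul(Mul(2, Pow(749, Rational(1, 2))), Pow(37864, -1)), Mul(Add(10143, -2967), Pow(-8728, -1))) = Add(Mul(Mul(2, Pow(749, Rational(1, 2))), Rational(1, 37864)), Mul(7176, Rational(-1, 8728))) = Add(Mul(Rational(1, 18932), Pow(749, Rational(1, 2))), Rational(-897, 1091)) = Add(Rational(-897, 1091), Mul(Rational(1, 18932), Pow(749, Rational(1, 2))))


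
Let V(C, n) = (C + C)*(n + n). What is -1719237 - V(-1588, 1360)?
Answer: 6919483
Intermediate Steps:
V(C, n) = 4*C*n (V(C, n) = (2*C)*(2*n) = 4*C*n)
-1719237 - V(-1588, 1360) = -1719237 - 4*(-1588)*1360 = -1719237 - 1*(-8638720) = -1719237 + 8638720 = 6919483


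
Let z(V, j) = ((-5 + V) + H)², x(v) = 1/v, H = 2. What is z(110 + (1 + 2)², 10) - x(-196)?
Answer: 2637377/196 ≈ 13456.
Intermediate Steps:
z(V, j) = (-3 + V)² (z(V, j) = ((-5 + V) + 2)² = (-3 + V)²)
z(110 + (1 + 2)², 10) - x(-196) = (-3 + (110 + (1 + 2)²))² - 1/(-196) = (-3 + (110 + 3²))² - 1*(-1/196) = (-3 + (110 + 9))² + 1/196 = (-3 + 119)² + 1/196 = 116² + 1/196 = 13456 + 1/196 = 2637377/196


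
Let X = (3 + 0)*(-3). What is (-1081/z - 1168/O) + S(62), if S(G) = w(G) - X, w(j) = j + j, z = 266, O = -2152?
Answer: 9264729/71554 ≈ 129.48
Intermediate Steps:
X = -9 (X = 3*(-3) = -9)
w(j) = 2*j
S(G) = 9 + 2*G (S(G) = 2*G - 1*(-9) = 2*G + 9 = 9 + 2*G)
(-1081/z - 1168/O) + S(62) = (-1081/266 - 1168/(-2152)) + (9 + 2*62) = (-1081*1/266 - 1168*(-1/2152)) + (9 + 124) = (-1081/266 + 146/269) + 133 = -251953/71554 + 133 = 9264729/71554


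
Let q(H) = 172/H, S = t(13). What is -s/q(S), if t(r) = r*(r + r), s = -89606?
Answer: 7571707/43 ≈ 1.7609e+5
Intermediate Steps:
t(r) = 2*r² (t(r) = r*(2*r) = 2*r²)
S = 338 (S = 2*13² = 2*169 = 338)
-s/q(S) = -(-89606)/(172/338) = -(-89606)/(172*(1/338)) = -(-89606)/86/169 = -(-89606)*169/86 = -1*(-7571707/43) = 7571707/43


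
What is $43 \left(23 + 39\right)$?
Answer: $2666$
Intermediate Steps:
$43 \left(23 + 39\right) = 43 \cdot 62 = 2666$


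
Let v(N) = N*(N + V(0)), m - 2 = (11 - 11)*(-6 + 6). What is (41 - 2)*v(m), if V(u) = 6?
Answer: 624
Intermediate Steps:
m = 2 (m = 2 + (11 - 11)*(-6 + 6) = 2 + 0*0 = 2 + 0 = 2)
v(N) = N*(6 + N) (v(N) = N*(N + 6) = N*(6 + N))
(41 - 2)*v(m) = (41 - 2)*(2*(6 + 2)) = 39*(2*8) = 39*16 = 624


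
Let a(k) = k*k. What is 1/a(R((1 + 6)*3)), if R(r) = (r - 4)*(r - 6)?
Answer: 1/65025 ≈ 1.5379e-5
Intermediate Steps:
R(r) = (-6 + r)*(-4 + r) (R(r) = (-4 + r)*(-6 + r) = (-6 + r)*(-4 + r))
a(k) = k²
1/a(R((1 + 6)*3)) = 1/((24 + ((1 + 6)*3)² - 10*(1 + 6)*3)²) = 1/((24 + (7*3)² - 70*3)²) = 1/((24 + 21² - 10*21)²) = 1/((24 + 441 - 210)²) = 1/(255²) = 1/65025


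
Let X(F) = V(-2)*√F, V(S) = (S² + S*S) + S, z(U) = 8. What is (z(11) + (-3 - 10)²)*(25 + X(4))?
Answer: 6549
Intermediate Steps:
V(S) = S + 2*S² (V(S) = (S² + S²) + S = 2*S² + S = S + 2*S²)
X(F) = 6*√F (X(F) = (-2*(1 + 2*(-2)))*√F = (-2*(1 - 4))*√F = (-2*(-3))*√F = 6*√F)
(z(11) + (-3 - 10)²)*(25 + X(4)) = (8 + (-3 - 10)²)*(25 + 6*√4) = (8 + (-13)²)*(25 + 6*2) = (8 + 169)*(25 + 12) = 177*37 = 6549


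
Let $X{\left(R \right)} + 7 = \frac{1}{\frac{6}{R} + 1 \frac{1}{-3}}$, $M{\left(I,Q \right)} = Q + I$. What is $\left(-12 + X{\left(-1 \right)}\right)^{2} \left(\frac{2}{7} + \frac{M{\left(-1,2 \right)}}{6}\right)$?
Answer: $\frac{9464}{57} \approx 166.04$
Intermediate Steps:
$M{\left(I,Q \right)} = I + Q$
$X{\left(R \right)} = -7 + \frac{1}{- \frac{1}{3} + \frac{6}{R}}$ ($X{\left(R \right)} = -7 + \frac{1}{\frac{6}{R} + 1 \frac{1}{-3}} = -7 + \frac{1}{\frac{6}{R} + 1 \left(- \frac{1}{3}\right)} = -7 + \frac{1}{\frac{6}{R} - \frac{1}{3}} = -7 + \frac{1}{- \frac{1}{3} + \frac{6}{R}}$)
$\left(-12 + X{\left(-1 \right)}\right)^{2} \left(\frac{2}{7} + \frac{M{\left(-1,2 \right)}}{6}\right) = \left(-12 + \frac{2 \left(63 - -5\right)}{-18 - 1}\right)^{2} \left(\frac{2}{7} + \frac{-1 + 2}{6}\right) = \left(-12 + \frac{2 \left(63 + 5\right)}{-19}\right)^{2} \left(2 \cdot \frac{1}{7} + 1 \cdot \frac{1}{6}\right) = \left(-12 + 2 \left(- \frac{1}{19}\right) 68\right)^{2} \left(\frac{2}{7} + \frac{1}{6}\right) = \left(-12 - \frac{136}{19}\right)^{2} \cdot \frac{19}{42} = \left(- \frac{364}{19}\right)^{2} \cdot \frac{19}{42} = \frac{132496}{361} \cdot \frac{19}{42} = \frac{9464}{57}$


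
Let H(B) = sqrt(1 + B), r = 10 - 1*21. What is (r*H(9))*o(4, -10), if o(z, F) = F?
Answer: 110*sqrt(10) ≈ 347.85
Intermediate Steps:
r = -11 (r = 10 - 21 = -11)
(r*H(9))*o(4, -10) = -11*sqrt(1 + 9)*(-10) = -11*sqrt(10)*(-10) = 110*sqrt(10)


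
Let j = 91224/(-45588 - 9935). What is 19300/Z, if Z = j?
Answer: -267898475/22806 ≈ -11747.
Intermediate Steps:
j = -91224/55523 (j = 91224/(-55523) = 91224*(-1/55523) = -91224/55523 ≈ -1.6430)
Z = -91224/55523 ≈ -1.6430
19300/Z = 19300/(-91224/55523) = 19300*(-55523/91224) = -267898475/22806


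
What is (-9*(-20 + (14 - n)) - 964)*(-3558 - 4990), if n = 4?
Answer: 7470952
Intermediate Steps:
(-9*(-20 + (14 - n)) - 964)*(-3558 - 4990) = (-9*(-20 + (14 - 1*4)) - 964)*(-3558 - 4990) = (-9*(-20 + (14 - 4)) - 964)*(-8548) = (-9*(-20 + 10) - 964)*(-8548) = (-9*(-10) - 964)*(-8548) = (90 - 964)*(-8548) = -874*(-8548) = 7470952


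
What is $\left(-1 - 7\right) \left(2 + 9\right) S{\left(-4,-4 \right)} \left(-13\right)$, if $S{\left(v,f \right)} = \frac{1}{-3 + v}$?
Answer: $- \frac{1144}{7} \approx -163.43$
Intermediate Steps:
$\left(-1 - 7\right) \left(2 + 9\right) S{\left(-4,-4 \right)} \left(-13\right) = \frac{\left(-1 - 7\right) \left(2 + 9\right)}{-3 - 4} \left(-13\right) = \frac{\left(-8\right) 11}{-7} \left(-13\right) = \left(-88\right) \left(- \frac{1}{7}\right) \left(-13\right) = \frac{88}{7} \left(-13\right) = - \frac{1144}{7}$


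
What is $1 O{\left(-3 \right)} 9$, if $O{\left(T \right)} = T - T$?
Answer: $0$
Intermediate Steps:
$O{\left(T \right)} = 0$
$1 O{\left(-3 \right)} 9 = 1 \cdot 0 \cdot 9 = 0 \cdot 9 = 0$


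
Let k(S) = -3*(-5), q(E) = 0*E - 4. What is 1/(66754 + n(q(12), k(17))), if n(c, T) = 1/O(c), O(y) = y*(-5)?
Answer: 20/1335081 ≈ 1.4980e-5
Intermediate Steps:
O(y) = -5*y
q(E) = -4 (q(E) = 0 - 4 = -4)
k(S) = 15
n(c, T) = -1/(5*c) (n(c, T) = 1/(-5*c) = -1/(5*c))
1/(66754 + n(q(12), k(17))) = 1/(66754 - ⅕/(-4)) = 1/(66754 - ⅕*(-¼)) = 1/(66754 + 1/20) = 1/(1335081/20) = 20/1335081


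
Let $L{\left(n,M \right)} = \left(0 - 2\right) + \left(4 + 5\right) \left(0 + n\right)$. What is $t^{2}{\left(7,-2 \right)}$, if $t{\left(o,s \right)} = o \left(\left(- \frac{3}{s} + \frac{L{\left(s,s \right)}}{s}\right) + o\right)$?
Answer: $\frac{67081}{4} \approx 16770.0$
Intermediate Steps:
$L{\left(n,M \right)} = -2 + 9 n$
$t{\left(o,s \right)} = o \left(o - \frac{3}{s} + \frac{-2 + 9 s}{s}\right)$ ($t{\left(o,s \right)} = o \left(\left(- \frac{3}{s} + \frac{-2 + 9 s}{s}\right) + o\right) = o \left(o - \frac{3}{s} + \frac{-2 + 9 s}{s}\right)$)
$t^{2}{\left(7,-2 \right)} = \left(\frac{7 \left(-5 + 9 \left(-2\right) + 7 \left(-2\right)\right)}{-2}\right)^{2} = \left(7 \left(- \frac{1}{2}\right) \left(-5 - 18 - 14\right)\right)^{2} = \left(7 \left(- \frac{1}{2}\right) \left(-37\right)\right)^{2} = \left(\frac{259}{2}\right)^{2} = \frac{67081}{4}$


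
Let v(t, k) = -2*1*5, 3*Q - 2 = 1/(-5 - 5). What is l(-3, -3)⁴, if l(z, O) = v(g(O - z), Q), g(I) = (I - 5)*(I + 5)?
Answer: 10000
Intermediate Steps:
Q = 19/30 (Q = ⅔ + 1/(3*(-5 - 5)) = ⅔ + (⅓)/(-10) = ⅔ + (⅓)*(-⅒) = ⅔ - 1/30 = 19/30 ≈ 0.63333)
g(I) = (-5 + I)*(5 + I)
v(t, k) = -10 (v(t, k) = -2*5 = -10)
l(z, O) = -10
l(-3, -3)⁴ = (-10)⁴ = 10000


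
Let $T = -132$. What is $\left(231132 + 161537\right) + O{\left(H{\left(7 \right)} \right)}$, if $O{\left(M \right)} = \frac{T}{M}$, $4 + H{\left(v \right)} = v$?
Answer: $392625$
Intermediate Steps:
$H{\left(v \right)} = -4 + v$
$O{\left(M \right)} = - \frac{132}{M}$
$\left(231132 + 161537\right) + O{\left(H{\left(7 \right)} \right)} = \left(231132 + 161537\right) - \frac{132}{-4 + 7} = 392669 - \frac{132}{3} = 392669 - 44 = 392625$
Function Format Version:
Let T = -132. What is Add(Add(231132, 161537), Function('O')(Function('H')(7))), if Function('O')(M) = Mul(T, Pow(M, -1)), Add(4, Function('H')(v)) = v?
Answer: 392625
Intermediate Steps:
Function('H')(v) = Add(-4, v)
Function('O')(M) = Mul(-132, Pow(M, -1))
Add(Add(231132, 161537), Function('O')(Function('H')(7))) = Add(Add(231132, 161537), Mul(-132, Pow(Add(-4, 7), -1))) = Add(392669, Mul(-132, Pow(3, -1))) = Add(392669, Mul(-132, Rational(1, 3))) = Add(392669, -44) = 392625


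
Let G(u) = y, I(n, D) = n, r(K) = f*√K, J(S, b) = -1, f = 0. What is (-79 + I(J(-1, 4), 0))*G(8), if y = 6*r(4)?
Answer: 0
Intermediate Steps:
r(K) = 0 (r(K) = 0*√K = 0)
y = 0 (y = 6*0 = 0)
G(u) = 0
(-79 + I(J(-1, 4), 0))*G(8) = (-79 - 1)*0 = -80*0 = 0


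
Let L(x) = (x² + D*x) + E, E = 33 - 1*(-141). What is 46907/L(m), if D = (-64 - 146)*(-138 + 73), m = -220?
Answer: -46907/2954426 ≈ -0.015877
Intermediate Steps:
D = 13650 (D = -210*(-65) = 13650)
E = 174 (E = 33 + 141 = 174)
L(x) = 174 + x² + 13650*x (L(x) = (x² + 13650*x) + 174 = 174 + x² + 13650*x)
46907/L(m) = 46907/(174 + (-220)² + 13650*(-220)) = 46907/(174 + 48400 - 3003000) = 46907/(-2954426) = 46907*(-1/2954426) = -46907/2954426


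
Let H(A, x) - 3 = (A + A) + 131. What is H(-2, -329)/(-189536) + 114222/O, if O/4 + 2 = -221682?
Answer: -680139271/5252137328 ≈ -0.12950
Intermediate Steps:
O = -886736 (O = -8 + 4*(-221682) = -8 - 886728 = -886736)
H(A, x) = 134 + 2*A (H(A, x) = 3 + ((A + A) + 131) = 3 + (2*A + 131) = 3 + (131 + 2*A) = 134 + 2*A)
H(-2, -329)/(-189536) + 114222/O = (134 + 2*(-2))/(-189536) + 114222/(-886736) = (134 - 4)*(-1/189536) + 114222*(-1/886736) = 130*(-1/189536) - 57111/443368 = -65/94768 - 57111/443368 = -680139271/5252137328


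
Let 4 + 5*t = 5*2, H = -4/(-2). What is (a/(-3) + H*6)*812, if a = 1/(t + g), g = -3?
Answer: 267148/27 ≈ 9894.4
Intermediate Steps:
H = 2 (H = -4*(-½) = 2)
t = 6/5 (t = -⅘ + (5*2)/5 = -⅘ + (⅕)*10 = -⅘ + 2 = 6/5 ≈ 1.2000)
a = -5/9 (a = 1/(6/5 - 3) = 1/(-9/5) = -5/9 ≈ -0.55556)
(a/(-3) + H*6)*812 = (-5/9/(-3) + 2*6)*812 = (-5/9*(-⅓) + 12)*812 = (5/27 + 12)*812 = (329/27)*812 = 267148/27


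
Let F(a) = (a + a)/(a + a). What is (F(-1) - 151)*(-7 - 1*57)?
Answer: 9600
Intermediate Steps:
F(a) = 1 (F(a) = (2*a)/((2*a)) = (2*a)*(1/(2*a)) = 1)
(F(-1) - 151)*(-7 - 1*57) = (1 - 151)*(-7 - 1*57) = -150*(-7 - 57) = -150*(-64) = 9600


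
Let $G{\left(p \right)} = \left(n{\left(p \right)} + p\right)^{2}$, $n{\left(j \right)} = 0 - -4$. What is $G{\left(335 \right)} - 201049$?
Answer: $-86128$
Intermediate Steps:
$n{\left(j \right)} = 4$ ($n{\left(j \right)} = 0 + 4 = 4$)
$G{\left(p \right)} = \left(4 + p\right)^{2}$
$G{\left(335 \right)} - 201049 = \left(4 + 335\right)^{2} - 201049 = 339^{2} - 201049 = 114921 - 201049 = -86128$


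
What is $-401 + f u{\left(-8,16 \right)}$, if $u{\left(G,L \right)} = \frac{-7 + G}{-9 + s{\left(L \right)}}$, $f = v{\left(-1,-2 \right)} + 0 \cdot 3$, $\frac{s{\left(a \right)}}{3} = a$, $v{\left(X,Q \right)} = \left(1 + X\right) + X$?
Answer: $- \frac{5208}{13} \approx -400.62$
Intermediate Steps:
$v{\left(X,Q \right)} = 1 + 2 X$
$s{\left(a \right)} = 3 a$
$f = -1$ ($f = \left(1 + 2 \left(-1\right)\right) + 0 \cdot 3 = \left(1 - 2\right) + 0 = -1 + 0 = -1$)
$u{\left(G,L \right)} = \frac{-7 + G}{-9 + 3 L}$
$-401 + f u{\left(-8,16 \right)} = -401 - \frac{-7 - 8}{3 \left(-3 + 16\right)} = -401 - \frac{1}{3} \cdot \frac{1}{13} \left(-15\right) = -401 - - \frac{5}{13} = -401 + \frac{5}{13} = - \frac{5208}{13}$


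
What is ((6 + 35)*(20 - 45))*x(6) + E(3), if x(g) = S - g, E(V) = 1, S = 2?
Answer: 4101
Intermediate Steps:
x(g) = 2 - g
((6 + 35)*(20 - 45))*x(6) + E(3) = ((6 + 35)*(20 - 45))*(2 - 1*6) + 1 = (41*(-25))*(2 - 6) + 1 = -1025*(-4) + 1 = 4100 + 1 = 4101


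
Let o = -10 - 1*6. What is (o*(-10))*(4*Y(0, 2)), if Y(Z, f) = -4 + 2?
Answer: -1280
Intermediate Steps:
Y(Z, f) = -2
o = -16 (o = -10 - 6 = -16)
(o*(-10))*(4*Y(0, 2)) = (-16*(-10))*(4*(-2)) = 160*(-8) = -1280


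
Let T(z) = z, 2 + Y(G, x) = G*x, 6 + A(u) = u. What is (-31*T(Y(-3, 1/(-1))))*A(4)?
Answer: 62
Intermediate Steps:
A(u) = -6 + u
Y(G, x) = -2 + G*x
(-31*T(Y(-3, 1/(-1))))*A(4) = (-31*(-2 - 3/(-1)))*(-6 + 4) = -31*(-2 - 3*(-1))*(-2) = -31*(-2 + 3)*(-2) = -31*1*(-2) = -31*(-2) = 62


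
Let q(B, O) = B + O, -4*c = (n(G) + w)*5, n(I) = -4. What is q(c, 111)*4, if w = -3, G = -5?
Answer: 479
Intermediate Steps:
c = 35/4 (c = -(-4 - 3)*5/4 = -(-7)*5/4 = -¼*(-35) = 35/4 ≈ 8.7500)
q(c, 111)*4 = (35/4 + 111)*4 = (479/4)*4 = 479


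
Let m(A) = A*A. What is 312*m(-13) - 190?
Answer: 52538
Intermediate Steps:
m(A) = A²
312*m(-13) - 190 = 312*(-13)² - 190 = 312*169 - 190 = 52728 - 190 = 52538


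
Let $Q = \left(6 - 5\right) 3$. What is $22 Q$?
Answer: $66$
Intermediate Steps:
$Q = 3$ ($Q = 1 \cdot 3 = 3$)
$22 Q = 22 \cdot 3 = 66$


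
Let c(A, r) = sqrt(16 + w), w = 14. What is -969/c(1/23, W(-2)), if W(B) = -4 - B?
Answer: -323*sqrt(30)/10 ≈ -176.91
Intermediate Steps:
c(A, r) = sqrt(30) (c(A, r) = sqrt(16 + 14) = sqrt(30))
-969/c(1/23, W(-2)) = -969*sqrt(30)/30 = -323*sqrt(30)/10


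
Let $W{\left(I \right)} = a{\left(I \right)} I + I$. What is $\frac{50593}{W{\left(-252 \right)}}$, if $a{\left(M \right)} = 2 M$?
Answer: $\frac{50593}{126756} \approx 0.39914$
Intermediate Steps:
$W{\left(I \right)} = I + 2 I^{2}$ ($W{\left(I \right)} = 2 I I + I = 2 I^{2} + I = I + 2 I^{2}$)
$\frac{50593}{W{\left(-252 \right)}} = \frac{50593}{\left(-252\right) \left(1 + 2 \left(-252\right)\right)} = \frac{50593}{\left(-252\right) \left(1 - 504\right)} = \frac{50593}{\left(-252\right) \left(-503\right)} = \frac{50593}{126756}$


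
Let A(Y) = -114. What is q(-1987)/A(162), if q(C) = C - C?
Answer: 0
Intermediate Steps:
q(C) = 0
q(-1987)/A(162) = 0/(-114) = 0*(-1/114) = 0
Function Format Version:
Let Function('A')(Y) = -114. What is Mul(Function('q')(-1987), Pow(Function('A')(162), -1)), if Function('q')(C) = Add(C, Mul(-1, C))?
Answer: 0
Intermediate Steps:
Function('q')(C) = 0
Mul(Function('q')(-1987), Pow(Function('A')(162), -1)) = Mul(0, Pow(-114, -1)) = Mul(0, Rational(-1, 114)) = 0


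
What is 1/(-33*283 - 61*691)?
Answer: -1/51490 ≈ -1.9421e-5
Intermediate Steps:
1/(-33*283 - 61*691) = 1/(-9339 - 42151) = 1/(-51490) = -1/51490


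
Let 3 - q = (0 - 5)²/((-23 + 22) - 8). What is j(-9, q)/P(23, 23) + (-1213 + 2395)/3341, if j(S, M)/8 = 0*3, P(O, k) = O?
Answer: 1182/3341 ≈ 0.35379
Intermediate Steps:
q = 52/9 (q = 3 - (0 - 5)²/((-23 + 22) - 8) = 3 - (-5)²/(-1 - 8) = 3 - 25/(-9) = 3 - 25*(-1)/9 = 3 - 1*(-25/9) = 3 + 25/9 = 52/9 ≈ 5.7778)
j(S, M) = 0 (j(S, M) = 8*(0*3) = 8*0 = 0)
j(-9, q)/P(23, 23) + (-1213 + 2395)/3341 = 0/23 + (-1213 + 2395)/3341 = 0*(1/23) + 1182*(1/3341) = 0 + 1182/3341 = 1182/3341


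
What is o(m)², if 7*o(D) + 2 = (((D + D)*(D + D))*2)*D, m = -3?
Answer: 47524/49 ≈ 969.88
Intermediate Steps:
o(D) = -2/7 + 8*D³/7 (o(D) = -2/7 + ((((D + D)*(D + D))*2)*D)/7 = -2/7 + ((((2*D)*(2*D))*2)*D)/7 = -2/7 + (((4*D²)*2)*D)/7 = -2/7 + ((8*D²)*D)/7 = -2/7 + (8*D³)/7 = -2/7 + 8*D³/7)
o(m)² = (-2/7 + (8/7)*(-3)³)² = (-2/7 + (8/7)*(-27))² = (-2/7 - 216/7)² = (-218/7)² = 47524/49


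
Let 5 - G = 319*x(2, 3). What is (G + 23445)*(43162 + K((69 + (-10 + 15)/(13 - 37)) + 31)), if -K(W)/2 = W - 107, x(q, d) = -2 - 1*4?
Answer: 3285379897/3 ≈ 1.0951e+9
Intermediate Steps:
x(q, d) = -6 (x(q, d) = -2 - 4 = -6)
K(W) = 214 - 2*W (K(W) = -2*(W - 107) = -2*(-107 + W) = 214 - 2*W)
G = 1919 (G = 5 - 319*(-6) = 5 - 1*(-1914) = 5 + 1914 = 1919)
(G + 23445)*(43162 + K((69 + (-10 + 15)/(13 - 37)) + 31)) = (1919 + 23445)*(43162 + (214 - 2*((69 + (-10 + 15)/(13 - 37)) + 31))) = 25364*(43162 + (214 - 2*((69 + 5/(-24)) + 31))) = 25364*(43162 + (214 - 2*((69 + 5*(-1/24)) + 31))) = 25364*(43162 + (214 - 2*((69 - 5/24) + 31))) = 25364*(43162 + (214 - 2*(1651/24 + 31))) = 25364*(43162 + (214 - 2*2395/24)) = 25364*(43162 + (214 - 2395/12)) = 25364*(43162 + 173/12) = 25364*(518117/12) = 3285379897/3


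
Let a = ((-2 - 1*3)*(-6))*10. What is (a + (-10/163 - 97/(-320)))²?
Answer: 245254736893321/2720665600 ≈ 90145.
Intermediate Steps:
a = 300 (a = ((-2 - 3)*(-6))*10 = -5*(-6)*10 = 30*10 = 300)
(a + (-10/163 - 97/(-320)))² = (300 + (-10/163 - 97/(-320)))² = (300 + (-10*1/163 - 97*(-1/320)))² = (300 + (-10/163 + 97/320))² = (300 + 12611/52160)² = (15660611/52160)² = 245254736893321/2720665600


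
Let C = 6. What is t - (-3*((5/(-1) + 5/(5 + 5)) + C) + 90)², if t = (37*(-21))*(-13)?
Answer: 11163/4 ≈ 2790.8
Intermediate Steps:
t = 10101 (t = -777*(-13) = 10101)
t - (-3*((5/(-1) + 5/(5 + 5)) + C) + 90)² = 10101 - (-3*((5/(-1) + 5/(5 + 5)) + 6) + 90)² = 10101 - (-3*((5*(-1) + 5/10) + 6) + 90)² = 10101 - (-3*((-5 + 5*(⅒)) + 6) + 90)² = 10101 - (-3*((-5 + ½) + 6) + 90)² = 10101 - (-3*(-9/2 + 6) + 90)² = 10101 - (-3*3/2 + 90)² = 10101 - (-9/2 + 90)² = 10101 - (171/2)² = 10101 - 1*29241/4 = 10101 - 29241/4 = 11163/4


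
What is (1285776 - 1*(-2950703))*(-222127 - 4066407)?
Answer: -18168284231786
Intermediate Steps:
(1285776 - 1*(-2950703))*(-222127 - 4066407) = (1285776 + 2950703)*(-4288534) = 4236479*(-4288534) = -18168284231786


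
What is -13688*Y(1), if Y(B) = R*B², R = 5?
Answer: -68440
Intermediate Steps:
Y(B) = 5*B²
-13688*Y(1) = -68440*1² = -68440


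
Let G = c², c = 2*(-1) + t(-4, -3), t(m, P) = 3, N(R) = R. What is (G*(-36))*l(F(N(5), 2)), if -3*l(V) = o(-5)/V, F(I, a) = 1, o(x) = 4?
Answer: 48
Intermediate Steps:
c = 1 (c = 2*(-1) + 3 = -2 + 3 = 1)
l(V) = -4/(3*V)
G = 1 (G = 1² = 1)
(G*(-36))*l(F(N(5), 2)) = (1*(-36))*(-4/3/1) = -(-48) = -36*(-4/3) = 48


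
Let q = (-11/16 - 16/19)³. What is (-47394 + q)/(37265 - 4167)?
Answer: -19874769723/13878665216 ≈ -1.4320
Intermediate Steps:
q = -100544625/28094464 (q = (-11*1/16 - 16*1/19)³ = (-11/16 - 16/19)³ = (-465/304)³ = -100544625/28094464 ≈ -3.5788)
(-47394 + q)/(37265 - 4167) = (-47394 - 100544625/28094464)/(37265 - 4167) = -1331609571441/28094464/33098 = -1331609571441/28094464*1/33098 = -19874769723/13878665216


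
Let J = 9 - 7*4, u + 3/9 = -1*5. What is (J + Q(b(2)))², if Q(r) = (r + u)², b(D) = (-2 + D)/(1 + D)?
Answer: 7225/81 ≈ 89.198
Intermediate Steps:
u = -16/3 (u = -⅓ - 1*5 = -⅓ - 5 = -16/3 ≈ -5.3333)
b(D) = (-2 + D)/(1 + D)
Q(r) = (-16/3 + r)² (Q(r) = (r - 16/3)² = (-16/3 + r)²)
J = -19 (J = 9 - 28 = -19)
(J + Q(b(2)))² = (-19 + (-16 + 3*((-2 + 2)/(1 + 2)))²/9)² = (-19 + (-16 + 3*(0/3))²/9)² = (-19 + (-16 + 3*((⅓)*0))²/9)² = (-19 + (-16 + 3*0)²/9)² = (-19 + (-16 + 0)²/9)² = (-19 + (⅑)*(-16)²)² = (-19 + (⅑)*256)² = (-19 + 256/9)² = (85/9)² = 7225/81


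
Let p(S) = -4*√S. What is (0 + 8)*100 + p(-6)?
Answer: 800 - 4*I*√6 ≈ 800.0 - 9.798*I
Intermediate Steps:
(0 + 8)*100 + p(-6) = (0 + 8)*100 - 4*I*√6 = 8*100 - 4*I*√6 = 800 - 4*I*√6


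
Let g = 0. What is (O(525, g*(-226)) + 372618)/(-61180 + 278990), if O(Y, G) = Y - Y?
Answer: 186309/108905 ≈ 1.7107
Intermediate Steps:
O(Y, G) = 0
(O(525, g*(-226)) + 372618)/(-61180 + 278990) = (0 + 372618)/(-61180 + 278990) = 372618/217810 = 372618*(1/217810) = 186309/108905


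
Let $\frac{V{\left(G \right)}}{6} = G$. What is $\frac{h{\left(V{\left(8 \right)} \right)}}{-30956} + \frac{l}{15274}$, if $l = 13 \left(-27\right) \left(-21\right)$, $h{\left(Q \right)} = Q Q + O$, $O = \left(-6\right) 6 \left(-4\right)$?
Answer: $\frac{6813783}{16886498} \approx 0.4035$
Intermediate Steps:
$O = 144$ ($O = \left(-36\right) \left(-4\right) = 144$)
$V{\left(G \right)} = 6 G$
$h{\left(Q \right)} = 144 + Q^{2}$ ($h{\left(Q \right)} = Q Q + 144 = Q^{2} + 144 = 144 + Q^{2}$)
$l = 7371$ ($l = \left(-351\right) \left(-21\right) = 7371$)
$\frac{h{\left(V{\left(8 \right)} \right)}}{-30956} + \frac{l}{15274} = \frac{144 + \left(6 \cdot 8\right)^{2}}{-30956} + \frac{7371}{15274} = \left(144 + 48^{2}\right) \left(- \frac{1}{30956}\right) + 7371 \cdot \frac{1}{15274} = \left(144 + 2304\right) \left(- \frac{1}{30956}\right) + \frac{1053}{2182} = 2448 \left(- \frac{1}{30956}\right) + \frac{1053}{2182} = - \frac{612}{7739} + \frac{1053}{2182} = \frac{6813783}{16886498}$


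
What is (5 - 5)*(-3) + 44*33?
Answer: 1452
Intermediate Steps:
(5 - 5)*(-3) + 44*33 = 0*(-3) + 1452 = 0 + 1452 = 1452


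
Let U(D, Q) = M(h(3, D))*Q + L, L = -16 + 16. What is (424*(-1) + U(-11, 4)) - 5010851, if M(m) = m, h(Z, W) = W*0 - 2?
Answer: -5011283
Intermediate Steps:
h(Z, W) = -2 (h(Z, W) = 0 - 2 = -2)
L = 0
U(D, Q) = -2*Q (U(D, Q) = -2*Q + 0 = -2*Q)
(424*(-1) + U(-11, 4)) - 5010851 = (424*(-1) - 2*4) - 5010851 = (-424 - 8) - 5010851 = -432 - 5010851 = -5011283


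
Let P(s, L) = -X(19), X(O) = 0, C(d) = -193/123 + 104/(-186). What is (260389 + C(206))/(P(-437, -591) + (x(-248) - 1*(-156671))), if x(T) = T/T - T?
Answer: 165475857/99722660 ≈ 1.6594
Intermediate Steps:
C(d) = -2705/1271 (C(d) = -193*1/123 + 104*(-1/186) = -193/123 - 52/93 = -2705/1271)
x(T) = 1 - T
P(s, L) = 0 (P(s, L) = -1*0 = 0)
(260389 + C(206))/(P(-437, -591) + (x(-248) - 1*(-156671))) = (260389 - 2705/1271)/(0 + ((1 - 1*(-248)) - 1*(-156671))) = 330951714/(1271*(0 + ((1 + 248) + 156671))) = 330951714/(1271*(0 + (249 + 156671))) = 330951714/(1271*(0 + 156920)) = (330951714/1271)/156920 = (330951714/1271)*(1/156920) = 165475857/99722660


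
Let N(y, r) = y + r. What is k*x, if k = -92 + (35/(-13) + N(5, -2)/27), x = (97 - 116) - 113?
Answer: 486904/39 ≈ 12485.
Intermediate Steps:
N(y, r) = r + y
x = -132 (x = -19 - 113 = -132)
k = -11066/117 (k = -92 + (35/(-13) + (-2 + 5)/27) = -92 + (35*(-1/13) + 3*(1/27)) = -92 + (-35/13 + ⅑) = -92 - 302/117 = -11066/117 ≈ -94.581)
k*x = -11066/117*(-132) = 486904/39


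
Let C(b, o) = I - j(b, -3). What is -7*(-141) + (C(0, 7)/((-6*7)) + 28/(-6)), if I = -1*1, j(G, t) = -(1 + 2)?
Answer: 6876/7 ≈ 982.29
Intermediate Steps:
j(G, t) = -3 (j(G, t) = -1*3 = -3)
I = -1
C(b, o) = 2 (C(b, o) = -1 - 1*(-3) = -1 + 3 = 2)
-7*(-141) + (C(0, 7)/((-6*7)) + 28/(-6)) = -7*(-141) + (2/((-6*7)) + 28/(-6)) = 987 + (2/(-42) + 28*(-1/6)) = 987 + (2*(-1/42) - 14/3) = 987 + (-1/21 - 14/3) = 987 - 33/7 = 6876/7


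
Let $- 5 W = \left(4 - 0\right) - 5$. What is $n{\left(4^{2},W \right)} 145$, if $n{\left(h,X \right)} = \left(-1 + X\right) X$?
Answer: $- \frac{116}{5} \approx -23.2$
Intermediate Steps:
$W = \frac{1}{5}$ ($W = - \frac{\left(4 - 0\right) - 5}{5} = - \frac{\left(4 + 0\right) - 5}{5} = - \frac{4 - 5}{5} = \left(- \frac{1}{5}\right) \left(-1\right) = \frac{1}{5} \approx 0.2$)
$n{\left(h,X \right)} = X \left(-1 + X\right)$
$n{\left(4^{2},W \right)} 145 = \frac{-1 + \frac{1}{5}}{5} \cdot 145 = \frac{1}{5} \left(- \frac{4}{5}\right) 145 = \left(- \frac{4}{25}\right) 145 = - \frac{116}{5}$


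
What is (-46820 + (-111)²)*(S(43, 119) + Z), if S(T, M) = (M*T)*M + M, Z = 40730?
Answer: -22416484228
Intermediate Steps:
S(T, M) = M + T*M² (S(T, M) = T*M² + M = M + T*M²)
(-46820 + (-111)²)*(S(43, 119) + Z) = (-46820 + (-111)²)*(119*(1 + 119*43) + 40730) = (-46820 + 12321)*(119*(1 + 5117) + 40730) = -34499*(119*5118 + 40730) = -34499*(609042 + 40730) = -34499*649772 = -22416484228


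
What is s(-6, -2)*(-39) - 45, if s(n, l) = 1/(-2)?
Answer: -51/2 ≈ -25.500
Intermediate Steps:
s(n, l) = -1/2
s(-6, -2)*(-39) - 45 = -1/2*(-39) - 45 = 39/2 - 45 = -51/2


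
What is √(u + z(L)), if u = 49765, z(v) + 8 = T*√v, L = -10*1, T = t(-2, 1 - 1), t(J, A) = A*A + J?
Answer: √(49757 - 2*I*√10) ≈ 223.06 - 0.014*I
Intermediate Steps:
t(J, A) = J + A² (t(J, A) = A² + J = J + A²)
T = -2 (T = -2 + (1 - 1)² = -2 + 0² = -2 + 0 = -2)
L = -10
z(v) = -8 - 2*√v
√(u + z(L)) = √(49765 + (-8 - 2*I*√10)) = √(49757 - 2*I*√10)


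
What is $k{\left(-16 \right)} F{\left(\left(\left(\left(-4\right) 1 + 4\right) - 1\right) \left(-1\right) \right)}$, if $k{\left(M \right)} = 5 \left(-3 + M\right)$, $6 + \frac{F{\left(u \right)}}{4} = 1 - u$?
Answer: $2280$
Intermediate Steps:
$F{\left(u \right)} = -20 - 4 u$ ($F{\left(u \right)} = -24 + 4 \left(1 - u\right) = -24 - \left(-4 + 4 u\right) = -20 - 4 u$)
$k{\left(M \right)} = -15 + 5 M$
$k{\left(-16 \right)} F{\left(\left(\left(\left(-4\right) 1 + 4\right) - 1\right) \left(-1\right) \right)} = \left(-15 + 5 \left(-16\right)\right) \left(-20 - 4 \left(\left(\left(-4\right) 1 + 4\right) - 1\right) \left(-1\right)\right) = \left(-15 - 80\right) \left(-20 - 4 \left(\left(-4 + 4\right) - 1\right) \left(-1\right)\right) = - 95 \left(-20 - 4 \left(0 - 1\right) \left(-1\right)\right) = - 95 \left(-20 - 4 \left(\left(-1\right) \left(-1\right)\right)\right) = - 95 \left(-20 - 4\right) = \left(-95\right) \left(-24\right) = 2280$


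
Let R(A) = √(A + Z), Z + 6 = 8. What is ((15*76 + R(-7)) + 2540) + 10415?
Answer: 14095 + I*√5 ≈ 14095.0 + 2.2361*I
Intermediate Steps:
Z = 2 (Z = -6 + 8 = 2)
R(A) = √(2 + A) (R(A) = √(A + 2) = √(2 + A))
((15*76 + R(-7)) + 2540) + 10415 = ((15*76 + √(2 - 7)) + 2540) + 10415 = ((1140 + √(-5)) + 2540) + 10415 = ((1140 + I*√5) + 2540) + 10415 = (3680 + I*√5) + 10415 = 14095 + I*√5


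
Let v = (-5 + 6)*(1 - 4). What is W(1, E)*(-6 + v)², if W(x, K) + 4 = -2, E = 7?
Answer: -486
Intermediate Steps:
v = -3 (v = 1*(-3) = -3)
W(x, K) = -6 (W(x, K) = -4 - 2 = -6)
W(1, E)*(-6 + v)² = -6*(-6 - 3)² = -6*(-9)² = -6*81 = -486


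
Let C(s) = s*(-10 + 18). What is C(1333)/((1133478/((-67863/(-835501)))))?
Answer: 120615172/157837000413 ≈ 0.00076418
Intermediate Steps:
C(s) = 8*s (C(s) = s*8 = 8*s)
C(1333)/((1133478/((-67863/(-835501))))) = (8*1333)/((1133478/((-67863/(-835501))))) = 10664/((1133478/((-67863*(-1/835501))))) = 10664/((1133478/(67863/835501))) = 10664/((1133478*(835501/67863))) = 10664/(315674000826/22621) = 10664*(22621/315674000826) = 120615172/157837000413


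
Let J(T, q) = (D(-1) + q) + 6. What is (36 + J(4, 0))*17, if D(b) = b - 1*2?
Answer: 663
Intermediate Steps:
D(b) = -2 + b (D(b) = b - 2 = -2 + b)
J(T, q) = 3 + q (J(T, q) = ((-2 - 1) + q) + 6 = (-3 + q) + 6 = 3 + q)
(36 + J(4, 0))*17 = (36 + (3 + 0))*17 = (36 + 3)*17 = 39*17 = 663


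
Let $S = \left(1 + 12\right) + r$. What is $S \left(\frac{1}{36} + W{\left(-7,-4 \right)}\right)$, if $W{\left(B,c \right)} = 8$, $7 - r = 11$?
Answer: $\frac{289}{4} \approx 72.25$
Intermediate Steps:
$r = -4$ ($r = 7 - 11 = -4$)
$S = 9$ ($S = \left(1 + 12\right) - 4 = 13 - 4 = 9$)
$S \left(\frac{1}{36} + W{\left(-7,-4 \right)}\right) = 9 \left(\frac{1}{36} + 8\right) = 9 \cdot \frac{289}{36} = \frac{289}{4}$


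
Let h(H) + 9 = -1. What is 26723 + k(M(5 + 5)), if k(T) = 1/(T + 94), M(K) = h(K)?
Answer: 2244733/84 ≈ 26723.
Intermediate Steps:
h(H) = -10 (h(H) = -9 - 1 = -10)
M(K) = -10
k(T) = 1/(94 + T)
26723 + k(M(5 + 5)) = 26723 + 1/(94 - 10) = 26723 + 1/84 = 2244733/84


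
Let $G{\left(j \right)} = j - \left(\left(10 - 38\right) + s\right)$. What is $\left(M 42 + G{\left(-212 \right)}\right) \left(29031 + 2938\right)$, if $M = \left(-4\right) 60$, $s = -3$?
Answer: $-328033909$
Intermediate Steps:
$G{\left(j \right)} = 31 + j$ ($G{\left(j \right)} = j - \left(\left(10 - 38\right) - 3\right) = j - \left(-28 - 3\right) = j - -31 = j + 31 = 31 + j$)
$M = -240$
$\left(M 42 + G{\left(-212 \right)}\right) \left(29031 + 2938\right) = \left(\left(-240\right) 42 + \left(31 - 212\right)\right) \left(29031 + 2938\right) = \left(-10080 - 181\right) 31969 = \left(-10261\right) 31969 = -328033909$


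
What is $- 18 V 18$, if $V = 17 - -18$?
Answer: $-11340$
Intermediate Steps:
$V = 35$ ($V = 17 + 18 = 35$)
$- 18 V 18 = \left(-18\right) 35 \cdot 18 = \left(-630\right) 18 = -11340$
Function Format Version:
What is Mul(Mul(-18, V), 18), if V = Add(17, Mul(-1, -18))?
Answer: -11340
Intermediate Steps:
V = 35 (V = Add(17, 18) = 35)
Mul(Mul(-18, V), 18) = Mul(Mul(-18, 35), 18) = Mul(-630, 18) = -11340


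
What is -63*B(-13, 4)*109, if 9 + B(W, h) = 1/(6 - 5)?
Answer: 54936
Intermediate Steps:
B(W, h) = -8 (B(W, h) = -9 + 1/(6 - 5) = -9 + 1/1 = -9 + 1 = -8)
-63*B(-13, 4)*109 = -63*(-8)*109 = 504*109 = 54936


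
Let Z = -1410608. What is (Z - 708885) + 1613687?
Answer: -505806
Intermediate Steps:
(Z - 708885) + 1613687 = (-1410608 - 708885) + 1613687 = -2119493 + 1613687 = -505806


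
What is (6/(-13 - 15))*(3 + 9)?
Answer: -18/7 ≈ -2.5714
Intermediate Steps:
(6/(-13 - 15))*(3 + 9) = (6/(-28))*12 = -1/28*6*12 = -3/14*12 = -18/7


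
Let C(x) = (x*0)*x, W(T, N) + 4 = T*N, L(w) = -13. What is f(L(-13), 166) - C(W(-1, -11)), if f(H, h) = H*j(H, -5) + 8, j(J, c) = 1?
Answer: -5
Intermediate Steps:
W(T, N) = -4 + N*T (W(T, N) = -4 + T*N = -4 + N*T)
f(H, h) = 8 + H (f(H, h) = H*1 + 8 = H + 8 = 8 + H)
C(x) = 0 (C(x) = 0*x = 0)
f(L(-13), 166) - C(W(-1, -11)) = (8 - 13) - 1*0 = -5 + 0 = -5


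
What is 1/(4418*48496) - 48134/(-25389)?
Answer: 1473280854763/777104074656 ≈ 1.8959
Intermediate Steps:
1/(4418*48496) - 48134/(-25389) = (1/4418)*(1/48496) - 48134*(-1/25389) = 1/214255328 + 48134/25389 = 1473280854763/777104074656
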